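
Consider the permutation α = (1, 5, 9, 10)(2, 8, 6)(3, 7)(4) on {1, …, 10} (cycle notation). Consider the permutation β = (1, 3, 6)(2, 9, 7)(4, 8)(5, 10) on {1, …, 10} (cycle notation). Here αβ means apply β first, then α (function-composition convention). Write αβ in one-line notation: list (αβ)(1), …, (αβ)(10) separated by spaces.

7 10 2 6 1 5 8 4 3 9

Chase each element through β then α: 1 → 3 → 7; 2 → 9 → 10; 3 → 6 → 2; 4 → 8 → 6; 5 → 10 → 1; 6 → 1 → 5; 7 → 2 → 8; 8 → 4 → 4; 9 → 7 → 3; 10 → 5 → 9.
Collecting the images, αβ = [7 10 2 6 1 5 8 4 3 9].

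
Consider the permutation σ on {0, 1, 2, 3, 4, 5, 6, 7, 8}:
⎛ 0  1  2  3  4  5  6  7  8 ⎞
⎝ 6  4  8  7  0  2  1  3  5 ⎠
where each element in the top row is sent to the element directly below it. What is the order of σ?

Decomposing into disjoint cycles gives cycle lengths 4, 3, 2.
The order is lcm(4, 3, 2) = 12.

12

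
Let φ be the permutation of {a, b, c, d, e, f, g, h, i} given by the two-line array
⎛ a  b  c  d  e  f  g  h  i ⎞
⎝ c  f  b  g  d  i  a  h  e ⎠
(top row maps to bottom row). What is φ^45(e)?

b

Tracing e → d → … returns to e after 8 steps, so e lies in an 8-cycle (a, c, b, f, i, e, d, g).
On an 8-cycle, φ^8 is the identity, so φ^45 = φ^5 there (45 ≡ 5 mod 8).
Advancing 5 steps from e: e → d → g → a → c → b.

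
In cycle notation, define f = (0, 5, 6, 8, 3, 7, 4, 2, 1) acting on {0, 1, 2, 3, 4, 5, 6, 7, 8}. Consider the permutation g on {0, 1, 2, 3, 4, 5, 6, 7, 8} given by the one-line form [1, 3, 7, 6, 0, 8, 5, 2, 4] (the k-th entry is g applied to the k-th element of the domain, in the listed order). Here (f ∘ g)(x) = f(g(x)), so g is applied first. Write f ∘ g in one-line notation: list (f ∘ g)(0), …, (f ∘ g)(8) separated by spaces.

0 7 4 8 5 3 6 1 2

Chase each element through g then f: 0 → 1 → 0; 1 → 3 → 7; 2 → 7 → 4; 3 → 6 → 8; 4 → 0 → 5; 5 → 8 → 3; 6 → 5 → 6; 7 → 2 → 1; 8 → 4 → 2.
Collecting the images, f ∘ g = [0 7 4 8 5 3 6 1 2].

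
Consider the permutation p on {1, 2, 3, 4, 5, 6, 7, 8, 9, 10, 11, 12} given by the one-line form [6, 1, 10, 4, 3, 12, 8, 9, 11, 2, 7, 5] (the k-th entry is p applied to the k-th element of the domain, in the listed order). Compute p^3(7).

11

Tracing 7 → 8 → … returns to 7 after 4 steps, so 7 lies in a 4-cycle (7, 8, 9, 11).
Advancing 3 steps from 7: 7 → 8 → 9 → 11.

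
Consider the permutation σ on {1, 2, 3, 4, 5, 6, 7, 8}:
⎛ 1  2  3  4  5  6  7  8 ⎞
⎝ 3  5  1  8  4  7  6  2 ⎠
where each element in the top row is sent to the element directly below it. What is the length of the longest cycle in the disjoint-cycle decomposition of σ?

Decomposing into disjoint cycles gives (1 3)(2 5 4 8)(6 7); the longest has length 4.

4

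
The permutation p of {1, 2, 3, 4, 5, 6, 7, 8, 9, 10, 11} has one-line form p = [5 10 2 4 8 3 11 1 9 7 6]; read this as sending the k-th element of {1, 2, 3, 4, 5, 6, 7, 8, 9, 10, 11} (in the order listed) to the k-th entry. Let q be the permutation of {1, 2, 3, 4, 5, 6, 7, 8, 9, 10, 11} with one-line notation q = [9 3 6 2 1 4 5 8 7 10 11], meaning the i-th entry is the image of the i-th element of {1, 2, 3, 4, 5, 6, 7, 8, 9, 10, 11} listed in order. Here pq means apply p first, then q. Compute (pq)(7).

(pq)(7) = q(p(7)). p(7) = 11, then q(11) = 11. So (pq)(7) = 11.

11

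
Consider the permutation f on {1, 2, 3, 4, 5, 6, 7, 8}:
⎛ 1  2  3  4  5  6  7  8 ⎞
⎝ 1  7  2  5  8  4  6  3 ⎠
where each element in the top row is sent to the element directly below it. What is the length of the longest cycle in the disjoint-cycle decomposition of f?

Decomposing into disjoint cycles gives (2, 7, 6, 4, 5, 8, 3); the longest has length 7.

7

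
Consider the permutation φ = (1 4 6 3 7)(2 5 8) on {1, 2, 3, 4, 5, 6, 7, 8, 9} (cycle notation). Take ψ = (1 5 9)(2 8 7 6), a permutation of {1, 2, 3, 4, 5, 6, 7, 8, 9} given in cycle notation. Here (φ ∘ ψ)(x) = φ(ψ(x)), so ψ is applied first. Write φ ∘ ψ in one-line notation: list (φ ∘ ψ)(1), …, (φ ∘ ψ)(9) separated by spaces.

8 2 7 6 9 5 3 1 4

(φ ∘ ψ)(x) = φ(ψ(x)). Computing each image: φ(ψ(1)) = φ(5) = 8, φ(ψ(2)) = φ(8) = 2, φ(ψ(3)) = φ(3) = 7, φ(ψ(4)) = φ(4) = 6, φ(ψ(5)) = φ(9) = 9, φ(ψ(6)) = φ(2) = 5, φ(ψ(7)) = φ(6) = 3, φ(ψ(8)) = φ(7) = 1, φ(ψ(9)) = φ(1) = 4.
Hence φ ∘ ψ = [8 2 7 6 9 5 3 1 4].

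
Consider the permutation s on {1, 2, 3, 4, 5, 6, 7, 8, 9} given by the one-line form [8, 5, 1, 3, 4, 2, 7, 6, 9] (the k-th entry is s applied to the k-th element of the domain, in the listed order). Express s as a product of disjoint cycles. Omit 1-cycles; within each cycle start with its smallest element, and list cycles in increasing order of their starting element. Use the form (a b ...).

Iterating s from 1 gives 1 → 8 → 6 → 2 → 5 → 4 → 3 → 1; that is the 7-cycle (1 8 6 2 5 4 3).
Repeating from the next unused element and collecting all non-trivial cycles gives (1 8 6 2 5 4 3).

(1 8 6 2 5 4 3)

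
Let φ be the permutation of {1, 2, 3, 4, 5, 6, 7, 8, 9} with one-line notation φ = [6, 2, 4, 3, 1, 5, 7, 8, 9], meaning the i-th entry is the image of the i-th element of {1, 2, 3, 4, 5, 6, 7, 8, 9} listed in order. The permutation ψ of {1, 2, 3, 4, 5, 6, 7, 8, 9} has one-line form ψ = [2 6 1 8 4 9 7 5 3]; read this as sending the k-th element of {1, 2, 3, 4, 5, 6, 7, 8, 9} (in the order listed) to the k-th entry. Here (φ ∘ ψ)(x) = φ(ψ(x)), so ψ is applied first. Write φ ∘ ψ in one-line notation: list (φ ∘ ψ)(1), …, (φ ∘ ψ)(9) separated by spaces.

(φ ∘ ψ)(x) = φ(ψ(x)). Computing each image: φ(ψ(1)) = φ(2) = 2, φ(ψ(2)) = φ(6) = 5, φ(ψ(3)) = φ(1) = 6, φ(ψ(4)) = φ(8) = 8, φ(ψ(5)) = φ(4) = 3, φ(ψ(6)) = φ(9) = 9, φ(ψ(7)) = φ(7) = 7, φ(ψ(8)) = φ(5) = 1, φ(ψ(9)) = φ(3) = 4.
Hence φ ∘ ψ = [2 5 6 8 3 9 7 1 4].

2 5 6 8 3 9 7 1 4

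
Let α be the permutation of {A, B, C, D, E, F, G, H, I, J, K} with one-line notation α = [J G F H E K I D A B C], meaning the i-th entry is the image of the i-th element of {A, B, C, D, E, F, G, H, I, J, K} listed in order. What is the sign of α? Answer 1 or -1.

-1

In disjoint-cycle form the cycle lengths are 5, 3, 2, 1.
A cycle is odd iff its length is even; α has 1 even-length cycle, so sgn(α) = (−1)^1 and α is odd.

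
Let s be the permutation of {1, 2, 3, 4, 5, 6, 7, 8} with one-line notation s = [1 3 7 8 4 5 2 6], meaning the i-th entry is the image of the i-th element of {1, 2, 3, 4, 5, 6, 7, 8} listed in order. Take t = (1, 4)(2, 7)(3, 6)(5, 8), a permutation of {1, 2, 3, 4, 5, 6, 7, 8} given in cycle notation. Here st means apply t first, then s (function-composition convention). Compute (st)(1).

8

First apply t: t(1) = 4, then s(4) = 8. Thus (st)(1) = 8.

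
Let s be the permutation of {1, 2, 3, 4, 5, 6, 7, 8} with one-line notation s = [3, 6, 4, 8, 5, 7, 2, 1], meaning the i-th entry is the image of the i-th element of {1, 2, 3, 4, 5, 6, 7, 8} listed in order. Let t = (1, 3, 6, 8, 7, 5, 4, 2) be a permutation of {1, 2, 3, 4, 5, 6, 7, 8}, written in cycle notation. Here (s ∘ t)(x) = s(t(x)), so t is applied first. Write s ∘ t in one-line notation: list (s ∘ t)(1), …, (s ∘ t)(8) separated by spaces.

Chase each element through t then s: 1 → 3 → 4; 2 → 1 → 3; 3 → 6 → 7; 4 → 2 → 6; 5 → 4 → 8; 6 → 8 → 1; 7 → 5 → 5; 8 → 7 → 2.
Collecting the images, s ∘ t = [4 3 7 6 8 1 5 2].

4 3 7 6 8 1 5 2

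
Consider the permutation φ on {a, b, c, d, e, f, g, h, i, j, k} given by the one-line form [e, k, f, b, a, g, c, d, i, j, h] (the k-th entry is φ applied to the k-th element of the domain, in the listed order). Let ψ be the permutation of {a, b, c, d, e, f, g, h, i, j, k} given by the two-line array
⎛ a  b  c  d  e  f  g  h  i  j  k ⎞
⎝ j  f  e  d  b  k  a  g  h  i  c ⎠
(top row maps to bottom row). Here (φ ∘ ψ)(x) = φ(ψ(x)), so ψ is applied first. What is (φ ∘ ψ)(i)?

First apply ψ: ψ(i) = h, then φ(h) = d. Thus (φ ∘ ψ)(i) = d.

d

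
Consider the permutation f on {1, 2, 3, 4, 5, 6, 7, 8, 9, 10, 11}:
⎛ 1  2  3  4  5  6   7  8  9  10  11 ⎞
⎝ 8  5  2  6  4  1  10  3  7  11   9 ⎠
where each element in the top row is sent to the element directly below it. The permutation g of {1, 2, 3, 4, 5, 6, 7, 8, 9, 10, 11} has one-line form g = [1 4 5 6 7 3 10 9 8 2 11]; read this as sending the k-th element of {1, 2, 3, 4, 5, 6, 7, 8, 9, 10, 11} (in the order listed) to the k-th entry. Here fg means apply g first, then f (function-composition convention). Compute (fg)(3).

First apply g: g(3) = 5, then f(5) = 4. Thus (fg)(3) = 4.

4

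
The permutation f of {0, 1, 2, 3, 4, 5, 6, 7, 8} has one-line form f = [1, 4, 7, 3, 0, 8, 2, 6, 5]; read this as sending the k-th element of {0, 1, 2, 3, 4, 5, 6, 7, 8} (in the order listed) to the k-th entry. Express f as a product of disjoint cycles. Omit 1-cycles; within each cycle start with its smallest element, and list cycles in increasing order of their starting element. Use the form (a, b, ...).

From 0: 0 → 1 → 4 → 0, closing the cycle (0, 1, 4).
Repeating from the next unused element and collecting all non-trivial cycles gives (0, 1, 4)(2, 7, 6)(5, 8).

(0, 1, 4)(2, 7, 6)(5, 8)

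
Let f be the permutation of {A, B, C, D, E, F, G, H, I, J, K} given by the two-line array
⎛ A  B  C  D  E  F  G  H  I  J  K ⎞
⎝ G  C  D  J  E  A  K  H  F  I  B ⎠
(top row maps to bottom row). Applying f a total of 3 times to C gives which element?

I

Tracing C → D → … returns to C after 9 steps, so C lies in a 9-cycle (A, G, K, B, C, D, J, I, F).
Advancing 3 steps from C: C → D → J → I.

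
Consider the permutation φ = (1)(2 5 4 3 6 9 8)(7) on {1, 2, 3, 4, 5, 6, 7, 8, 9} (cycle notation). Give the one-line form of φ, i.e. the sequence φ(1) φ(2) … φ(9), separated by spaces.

Image by image: 1↦1, 2↦5, 3↦6, 4↦3, 5↦4, 6↦9, 7↦7, 8↦2, 9↦8.
Listing these in domain order gives 1 5 6 3 4 9 7 2 8.

1 5 6 3 4 9 7 2 8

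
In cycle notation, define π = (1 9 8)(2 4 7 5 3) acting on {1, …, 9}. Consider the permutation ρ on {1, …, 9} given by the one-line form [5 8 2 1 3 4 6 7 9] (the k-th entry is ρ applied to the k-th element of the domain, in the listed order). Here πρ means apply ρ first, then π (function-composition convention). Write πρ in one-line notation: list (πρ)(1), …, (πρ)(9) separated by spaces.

Chase each element through ρ then π: 1 → 5 → 3; 2 → 8 → 1; 3 → 2 → 4; 4 → 1 → 9; 5 → 3 → 2; 6 → 4 → 7; 7 → 6 → 6; 8 → 7 → 5; 9 → 9 → 8.
Collecting the images, πρ = [3 1 4 9 2 7 6 5 8].

3 1 4 9 2 7 6 5 8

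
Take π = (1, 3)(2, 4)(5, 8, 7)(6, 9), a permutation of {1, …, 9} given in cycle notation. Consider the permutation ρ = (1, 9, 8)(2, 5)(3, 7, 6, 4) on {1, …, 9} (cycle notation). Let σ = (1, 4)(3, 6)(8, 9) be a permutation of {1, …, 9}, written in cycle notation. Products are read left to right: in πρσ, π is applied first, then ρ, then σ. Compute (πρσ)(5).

Chase 5: π(5) = 8; ρ(8) = 1; σ(1) = 4. Hence (πρσ)(5) = 4.

4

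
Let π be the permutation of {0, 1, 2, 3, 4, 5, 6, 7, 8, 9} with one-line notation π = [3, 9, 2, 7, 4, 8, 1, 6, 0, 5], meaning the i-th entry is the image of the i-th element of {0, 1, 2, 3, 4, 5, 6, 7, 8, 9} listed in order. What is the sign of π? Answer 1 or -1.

-1

In disjoint-cycle form the cycle lengths are 8, 1, 1.
A cycle of length ℓ contributes ℓ−1 transpositions, so π is a product of 7 transpositions — odd.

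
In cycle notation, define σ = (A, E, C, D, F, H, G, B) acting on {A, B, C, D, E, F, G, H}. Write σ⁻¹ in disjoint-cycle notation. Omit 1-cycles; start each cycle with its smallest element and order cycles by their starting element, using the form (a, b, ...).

Inverting a permutation written in cycle notation just reverses the order within every cycle.
After reversing and putting each cycle's least element first, σ⁻¹ = (A, B, G, H, F, D, C, E).

(A, B, G, H, F, D, C, E)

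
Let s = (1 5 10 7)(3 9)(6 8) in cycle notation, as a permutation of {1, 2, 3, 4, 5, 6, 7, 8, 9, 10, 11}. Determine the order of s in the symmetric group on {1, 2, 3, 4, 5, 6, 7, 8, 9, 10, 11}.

4

The cycle type of s is (4, 2, 2, 1, 1, 1).
Since disjoint cycles commute, ord(s) = lcm(4, 2, 2) = 4.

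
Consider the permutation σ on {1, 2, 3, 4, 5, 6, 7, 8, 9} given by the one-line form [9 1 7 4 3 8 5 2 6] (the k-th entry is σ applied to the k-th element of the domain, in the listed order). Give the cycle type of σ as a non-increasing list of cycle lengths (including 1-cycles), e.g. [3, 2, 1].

The disjoint cycles are (1, 9, 6, 8, 2)(3, 7, 5)(4), with lengths 5, 3, 1 in non-increasing order.

[5, 3, 1]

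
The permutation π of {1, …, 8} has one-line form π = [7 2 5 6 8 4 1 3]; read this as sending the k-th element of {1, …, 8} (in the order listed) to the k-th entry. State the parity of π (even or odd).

In disjoint-cycle form the cycle lengths are 3, 2, 2, 1.
A cycle is odd iff its length is even; π has 2 even-length cycles, so sgn(π) = (−1)^2 and π is even.

even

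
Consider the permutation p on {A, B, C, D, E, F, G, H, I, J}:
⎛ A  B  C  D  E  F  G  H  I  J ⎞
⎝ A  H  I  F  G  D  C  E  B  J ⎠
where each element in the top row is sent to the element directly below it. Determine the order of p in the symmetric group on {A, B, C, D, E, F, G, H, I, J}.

6

Writing p as disjoint cycles, the cycle lengths are 6, 2, 1, 1.
Since disjoint cycles commute, ord(p) = lcm(6, 2) = 6.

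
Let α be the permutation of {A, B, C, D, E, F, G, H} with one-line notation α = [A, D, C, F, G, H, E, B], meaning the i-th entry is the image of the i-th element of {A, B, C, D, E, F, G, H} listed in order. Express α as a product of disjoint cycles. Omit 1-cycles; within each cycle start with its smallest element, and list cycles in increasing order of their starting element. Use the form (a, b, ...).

Start at B and follow images: B → D → F → H → B, giving the cycle (B, D, F, H).
Repeating from the next unused element and collecting all non-trivial cycles gives (B, D, F, H)(E, G).

(B, D, F, H)(E, G)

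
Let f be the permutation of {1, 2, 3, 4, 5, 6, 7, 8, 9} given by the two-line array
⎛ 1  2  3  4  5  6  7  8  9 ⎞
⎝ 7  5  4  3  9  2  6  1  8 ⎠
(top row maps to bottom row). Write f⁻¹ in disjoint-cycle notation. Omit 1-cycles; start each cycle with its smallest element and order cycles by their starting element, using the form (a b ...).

First write f in disjoint cycles: (1 7 6 2 5 9 8)(3 4).
Reversing each cycle (and rotating so the smallest element leads) gives f⁻¹ = (1 8 9 5 2 6 7)(3 4).

(1 8 9 5 2 6 7)(3 4)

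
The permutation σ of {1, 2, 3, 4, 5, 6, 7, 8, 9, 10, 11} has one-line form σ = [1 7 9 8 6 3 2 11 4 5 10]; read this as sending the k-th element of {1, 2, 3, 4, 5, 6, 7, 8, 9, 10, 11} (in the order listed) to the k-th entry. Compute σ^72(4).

Tracing 4 → 8 → … returns to 4 after 8 steps, so 4 lies in an 8-cycle (3 9 4 8 11 10 5 6).
Powers repeat with period 8 on this cycle, and 72 mod 8 = 0, so σ^72(4) = σ^0(4).
So σ^72(4) = 4.

4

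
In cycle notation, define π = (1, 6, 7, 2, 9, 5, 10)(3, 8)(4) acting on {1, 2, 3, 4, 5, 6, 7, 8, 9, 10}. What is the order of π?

The cycle type of π is (7, 2, 1).
Since disjoint cycles commute, ord(π) = lcm(7, 2) = 14.

14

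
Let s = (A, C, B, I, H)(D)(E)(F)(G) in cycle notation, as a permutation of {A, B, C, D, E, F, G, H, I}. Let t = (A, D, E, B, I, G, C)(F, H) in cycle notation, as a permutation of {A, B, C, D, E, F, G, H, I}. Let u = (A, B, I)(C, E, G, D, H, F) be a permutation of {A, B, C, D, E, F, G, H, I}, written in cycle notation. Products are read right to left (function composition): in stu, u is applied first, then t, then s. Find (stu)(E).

B

Chase E: u(E) = G; t(G) = C; s(C) = B. Hence (stu)(E) = B.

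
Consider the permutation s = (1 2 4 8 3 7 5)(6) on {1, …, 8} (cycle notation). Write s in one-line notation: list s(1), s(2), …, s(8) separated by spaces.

2 4 7 8 1 6 5 3

Each element maps to the next entry in its cycle (wrapping to the front): 1→2, 2→4, 3→7, 4→8, 5→1, 6→6, 7→5, 8→3.
So the one-line form is 2 4 7 8 1 6 5 3.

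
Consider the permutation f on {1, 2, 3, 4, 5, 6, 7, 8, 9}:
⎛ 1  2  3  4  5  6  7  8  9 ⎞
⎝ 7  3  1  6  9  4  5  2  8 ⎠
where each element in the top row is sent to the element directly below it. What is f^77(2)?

Tracing 2 → 3 → … returns to 2 after 7 steps, so 2 lies in a 7-cycle (1 7 5 9 8 2 3).
Powers repeat with period 7 on this cycle, and 77 mod 7 = 0, so f^77(2) = f^0(2).
So f^77(2) = 2.

2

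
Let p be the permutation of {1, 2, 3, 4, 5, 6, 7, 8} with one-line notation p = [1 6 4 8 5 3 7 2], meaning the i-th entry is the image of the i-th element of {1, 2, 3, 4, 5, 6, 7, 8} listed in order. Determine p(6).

3

6 is element number 6 of the domain, and entry number 6 of the one-line form is 3, so p(6) = 3.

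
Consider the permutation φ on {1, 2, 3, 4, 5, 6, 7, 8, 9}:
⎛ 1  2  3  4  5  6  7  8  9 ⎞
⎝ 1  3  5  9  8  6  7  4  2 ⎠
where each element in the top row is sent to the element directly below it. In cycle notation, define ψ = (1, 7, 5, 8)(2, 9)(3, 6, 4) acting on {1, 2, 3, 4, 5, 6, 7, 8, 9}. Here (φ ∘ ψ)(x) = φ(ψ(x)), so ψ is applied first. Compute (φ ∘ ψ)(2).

2

(φ ∘ ψ)(2) = φ(ψ(2)). ψ(2) = 9, then φ(9) = 2. So (φ ∘ ψ)(2) = 2.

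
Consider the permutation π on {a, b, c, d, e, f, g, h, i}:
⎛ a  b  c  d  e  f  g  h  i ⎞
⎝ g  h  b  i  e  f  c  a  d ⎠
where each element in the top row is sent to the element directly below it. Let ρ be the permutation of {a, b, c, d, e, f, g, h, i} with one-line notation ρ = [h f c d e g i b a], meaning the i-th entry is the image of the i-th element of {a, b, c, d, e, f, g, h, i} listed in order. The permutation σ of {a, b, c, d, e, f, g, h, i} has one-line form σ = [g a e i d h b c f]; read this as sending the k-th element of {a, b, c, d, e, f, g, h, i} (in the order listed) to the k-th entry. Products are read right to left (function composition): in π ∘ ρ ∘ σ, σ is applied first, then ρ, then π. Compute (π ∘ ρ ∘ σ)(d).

Chase d: σ(d) = i; ρ(i) = a; π(a) = g. Hence (π ∘ ρ ∘ σ)(d) = g.

g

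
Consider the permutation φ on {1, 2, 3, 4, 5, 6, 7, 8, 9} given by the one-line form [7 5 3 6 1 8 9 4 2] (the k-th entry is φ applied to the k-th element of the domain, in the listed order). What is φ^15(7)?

Tracing 7 → 9 → … returns to 7 after 5 steps, so 7 lies in a 5-cycle (1 7 9 2 5).
Since the cycle has length 5, φ^15 acts on it the same as φ^0 (15 mod 5 = 0).
So φ^15(7) = 7.

7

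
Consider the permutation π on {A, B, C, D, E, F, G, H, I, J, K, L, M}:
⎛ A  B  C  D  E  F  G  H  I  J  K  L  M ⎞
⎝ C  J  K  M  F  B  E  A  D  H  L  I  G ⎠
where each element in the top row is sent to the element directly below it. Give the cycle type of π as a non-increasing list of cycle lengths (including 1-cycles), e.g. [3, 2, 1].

[13]

The disjoint cycles are (A C K L I D M G E F B J H), with lengths 13 in non-increasing order.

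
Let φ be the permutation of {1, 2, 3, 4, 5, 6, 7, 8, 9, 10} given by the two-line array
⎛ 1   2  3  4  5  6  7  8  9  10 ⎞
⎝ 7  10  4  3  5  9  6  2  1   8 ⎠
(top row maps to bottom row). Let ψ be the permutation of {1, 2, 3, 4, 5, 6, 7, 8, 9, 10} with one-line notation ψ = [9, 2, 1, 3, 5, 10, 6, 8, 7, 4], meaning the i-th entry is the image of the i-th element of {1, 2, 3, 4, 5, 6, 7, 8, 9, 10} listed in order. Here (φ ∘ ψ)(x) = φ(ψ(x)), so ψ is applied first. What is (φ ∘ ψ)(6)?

First apply ψ: ψ(6) = 10, then φ(10) = 8. Thus (φ ∘ ψ)(6) = 8.

8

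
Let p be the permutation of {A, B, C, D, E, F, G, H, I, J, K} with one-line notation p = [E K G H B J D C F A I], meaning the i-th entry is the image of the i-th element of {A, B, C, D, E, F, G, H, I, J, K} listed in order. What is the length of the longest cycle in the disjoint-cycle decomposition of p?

7

Decomposing into disjoint cycles gives (A E B K I F J)(C G D H); the longest has length 7.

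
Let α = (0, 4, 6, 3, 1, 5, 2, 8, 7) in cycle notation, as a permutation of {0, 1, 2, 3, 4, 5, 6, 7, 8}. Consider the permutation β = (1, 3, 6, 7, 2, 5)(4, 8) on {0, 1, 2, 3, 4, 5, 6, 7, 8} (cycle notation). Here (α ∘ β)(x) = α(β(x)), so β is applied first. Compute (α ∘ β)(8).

First apply β: β(8) = 4, then α(4) = 6. Thus (α ∘ β)(8) = 6.

6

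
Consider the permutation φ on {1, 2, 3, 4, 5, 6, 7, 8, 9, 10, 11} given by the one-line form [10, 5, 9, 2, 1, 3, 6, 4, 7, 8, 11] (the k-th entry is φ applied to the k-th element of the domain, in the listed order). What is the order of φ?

12

Decomposing into disjoint cycles gives cycle lengths 6, 4, 1.
The order of φ is the least common multiple of its cycle lengths: lcm(6, 4) = 12.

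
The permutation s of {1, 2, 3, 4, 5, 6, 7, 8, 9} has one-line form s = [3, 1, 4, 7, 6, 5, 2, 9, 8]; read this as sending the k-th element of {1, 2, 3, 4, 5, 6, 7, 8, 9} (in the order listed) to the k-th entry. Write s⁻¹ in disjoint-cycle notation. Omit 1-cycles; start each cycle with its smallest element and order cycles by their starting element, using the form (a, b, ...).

(1, 2, 7, 4, 3)(5, 6)(8, 9)

First write s in disjoint cycles: (1, 3, 4, 7, 2)(5, 6)(8, 9).
The inverse reverses every cycle; in canonical form, s⁻¹ = (1, 2, 7, 4, 3)(5, 6)(8, 9).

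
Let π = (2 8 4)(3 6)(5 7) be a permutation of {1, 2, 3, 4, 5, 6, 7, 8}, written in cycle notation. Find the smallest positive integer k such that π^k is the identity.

6

The cycle type of π is (3, 2, 2, 1).
Since disjoint cycles commute, ord(π) = lcm(3, 2, 2) = 6.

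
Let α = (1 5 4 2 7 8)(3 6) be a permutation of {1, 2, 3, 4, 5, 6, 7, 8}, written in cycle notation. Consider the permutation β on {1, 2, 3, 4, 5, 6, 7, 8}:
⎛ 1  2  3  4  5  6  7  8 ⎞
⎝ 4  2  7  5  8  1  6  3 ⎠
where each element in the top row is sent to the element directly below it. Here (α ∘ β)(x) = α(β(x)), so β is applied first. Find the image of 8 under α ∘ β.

6

β(8) = 3, then α(3) = 6; composing gives (α ∘ β)(8) = 6.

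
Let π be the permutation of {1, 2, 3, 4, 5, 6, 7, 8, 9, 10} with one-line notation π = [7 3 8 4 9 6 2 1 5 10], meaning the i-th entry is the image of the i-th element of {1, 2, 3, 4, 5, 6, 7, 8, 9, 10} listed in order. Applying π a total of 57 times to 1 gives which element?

Tracing 1 → 7 → … returns to 1 after 5 steps, so 1 lies in a 5-cycle (1 7 2 3 8).
Since the cycle has length 5, π^57 acts on it the same as π^2 (57 mod 5 = 2).
Stepping 2 places around the cycle: 1 → 7 → 2.

2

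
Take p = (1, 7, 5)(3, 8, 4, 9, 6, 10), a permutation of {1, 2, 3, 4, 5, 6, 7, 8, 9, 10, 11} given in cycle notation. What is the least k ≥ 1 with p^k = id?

The disjoint cycles have lengths 6, 3, 1, 1.
The order of p is the least common multiple of its cycle lengths: lcm(6, 3) = 6.

6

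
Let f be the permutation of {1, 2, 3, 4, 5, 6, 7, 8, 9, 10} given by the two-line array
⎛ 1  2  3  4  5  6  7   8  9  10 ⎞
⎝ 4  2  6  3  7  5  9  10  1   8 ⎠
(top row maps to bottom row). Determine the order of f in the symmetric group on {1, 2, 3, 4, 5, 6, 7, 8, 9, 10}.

Writing f as disjoint cycles, the cycle lengths are 7, 2, 1.
Since disjoint cycles commute, ord(f) = lcm(7, 2) = 14.

14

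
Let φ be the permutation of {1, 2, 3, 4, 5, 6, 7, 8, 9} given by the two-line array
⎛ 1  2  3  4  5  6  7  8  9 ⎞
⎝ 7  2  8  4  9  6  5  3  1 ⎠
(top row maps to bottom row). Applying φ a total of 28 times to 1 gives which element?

Tracing 1 → 7 → … returns to 1 after 4 steps, so 1 lies in a 4-cycle (1 7 5 9).
On a 4-cycle, φ^4 is the identity, so φ^28 = φ^0 there (28 ≡ 0 mod 4).
So φ^28(1) = 1.

1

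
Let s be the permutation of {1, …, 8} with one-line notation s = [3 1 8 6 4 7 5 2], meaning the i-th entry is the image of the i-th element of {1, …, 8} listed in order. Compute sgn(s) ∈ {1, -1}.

1

In disjoint-cycle form the cycle lengths are 4, 4.
A cycle of length ℓ contributes ℓ−1 transpositions, so s is a product of 3 + 3 = 6 transpositions — even.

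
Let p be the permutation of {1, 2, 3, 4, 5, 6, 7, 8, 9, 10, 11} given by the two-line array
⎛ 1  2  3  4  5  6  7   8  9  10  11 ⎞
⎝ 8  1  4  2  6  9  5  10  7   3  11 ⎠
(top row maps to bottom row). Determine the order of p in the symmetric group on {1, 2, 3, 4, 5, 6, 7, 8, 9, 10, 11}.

The disjoint-cycle form of p has cycle lengths 6, 4, 1.
The order of p is the least common multiple of its cycle lengths: lcm(6, 4) = 12.

12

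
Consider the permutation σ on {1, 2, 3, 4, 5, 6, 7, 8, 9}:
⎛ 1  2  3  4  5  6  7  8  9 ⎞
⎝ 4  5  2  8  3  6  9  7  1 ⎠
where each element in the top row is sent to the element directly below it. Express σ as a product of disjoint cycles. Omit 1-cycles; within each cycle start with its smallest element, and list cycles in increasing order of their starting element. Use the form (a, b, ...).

Iterating σ from 1 gives 1 → 4 → 8 → 7 → 9 → 1; that is the 5-cycle (1, 4, 8, 7, 9).
Continuing from each remaining unvisited element yields (1, 4, 8, 7, 9)(2, 5, 3).

(1, 4, 8, 7, 9)(2, 5, 3)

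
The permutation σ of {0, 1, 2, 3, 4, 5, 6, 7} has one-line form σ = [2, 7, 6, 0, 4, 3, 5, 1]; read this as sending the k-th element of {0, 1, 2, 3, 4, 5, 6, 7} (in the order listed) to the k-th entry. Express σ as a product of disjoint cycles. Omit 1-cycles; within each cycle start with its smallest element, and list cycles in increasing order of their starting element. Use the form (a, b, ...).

(0, 2, 6, 5, 3)(1, 7)

Iterating σ from 0 gives 0 → 2 → 6 → 5 → 3 → 0; that is the 5-cycle (0, 2, 6, 5, 3).
Repeating from the next unused element and collecting all non-trivial cycles gives (0, 2, 6, 5, 3)(1, 7).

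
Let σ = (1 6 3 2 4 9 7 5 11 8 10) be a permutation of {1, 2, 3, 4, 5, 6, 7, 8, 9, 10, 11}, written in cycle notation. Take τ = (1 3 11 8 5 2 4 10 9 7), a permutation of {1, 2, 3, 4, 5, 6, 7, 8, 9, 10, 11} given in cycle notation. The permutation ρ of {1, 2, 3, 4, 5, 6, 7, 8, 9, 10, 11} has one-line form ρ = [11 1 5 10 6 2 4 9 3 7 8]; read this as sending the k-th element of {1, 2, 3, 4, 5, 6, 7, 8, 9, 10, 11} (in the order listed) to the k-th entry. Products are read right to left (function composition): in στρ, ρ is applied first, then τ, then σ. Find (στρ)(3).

4

(στρ)(3) = σ(τ(ρ(3))). ρ(3) = 5, then τ(5) = 2, then σ(2) = 4, so the result is 4.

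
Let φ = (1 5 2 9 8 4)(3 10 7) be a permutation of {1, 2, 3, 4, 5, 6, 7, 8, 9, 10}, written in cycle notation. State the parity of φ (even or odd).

odd

The cycle lengths are 6, 3, 1.
A cycle of length ℓ contributes ℓ−1 transpositions, so φ is a product of 5 + 2 = 7 transpositions — odd.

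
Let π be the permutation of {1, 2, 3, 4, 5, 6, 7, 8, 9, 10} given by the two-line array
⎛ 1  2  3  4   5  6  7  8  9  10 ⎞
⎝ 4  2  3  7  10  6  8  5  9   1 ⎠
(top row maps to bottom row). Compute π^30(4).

Tracing 4 → 7 → … returns to 4 after 6 steps, so 4 lies in a 6-cycle (1 4 7 8 5 10).
Since the cycle has length 6, π^30 acts on it the same as π^0 (30 mod 6 = 0).
So π^30(4) = 4.

4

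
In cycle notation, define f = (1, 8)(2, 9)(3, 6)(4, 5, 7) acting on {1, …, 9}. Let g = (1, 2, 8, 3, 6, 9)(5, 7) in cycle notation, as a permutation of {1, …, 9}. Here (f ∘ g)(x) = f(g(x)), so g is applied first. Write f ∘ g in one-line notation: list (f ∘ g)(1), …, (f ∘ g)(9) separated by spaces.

9 1 3 5 4 2 7 6 8

For each element, apply g then f: 1 → 2 → 9; 2 → 8 → 1; 3 → 6 → 3; 4 → 4 → 5; 5 → 7 → 4; 6 → 9 → 2; 7 → 5 → 7; 8 → 3 → 6; 9 → 1 → 8.
So f ∘ g in one-line form is 9 1 3 5 4 2 7 6 8.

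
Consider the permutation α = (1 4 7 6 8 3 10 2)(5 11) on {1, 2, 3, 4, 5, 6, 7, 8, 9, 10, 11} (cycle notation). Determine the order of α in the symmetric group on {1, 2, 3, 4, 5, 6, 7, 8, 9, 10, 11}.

The cycle type of α is (8, 2, 1).
The order of α is the least common multiple of its cycle lengths: lcm(8, 2) = 8.

8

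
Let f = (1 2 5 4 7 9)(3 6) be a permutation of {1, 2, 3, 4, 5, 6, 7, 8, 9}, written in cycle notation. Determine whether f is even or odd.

even

The cycle lengths are 6, 2, 1.
A cycle is odd iff its length is even; f has 2 even-length cycles, so sgn(f) = (−1)^2 and f is even.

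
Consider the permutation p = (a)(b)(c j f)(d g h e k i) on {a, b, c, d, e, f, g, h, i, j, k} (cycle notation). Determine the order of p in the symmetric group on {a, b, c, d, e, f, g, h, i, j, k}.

The cycle type of p is (6, 3, 1, 1).
Since disjoint cycles commute, ord(p) = lcm(6, 3) = 6.

6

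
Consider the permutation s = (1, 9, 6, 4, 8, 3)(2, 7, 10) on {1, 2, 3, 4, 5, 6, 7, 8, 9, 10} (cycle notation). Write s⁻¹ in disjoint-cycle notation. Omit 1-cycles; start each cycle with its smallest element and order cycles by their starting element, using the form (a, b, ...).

(1, 3, 8, 4, 6, 9)(2, 10, 7)

Inverting a permutation written in cycle notation just reverses the order within every cycle.
Reversing each cycle of s and rotating so the smallest element leads gives (1, 3, 8, 4, 6, 9)(2, 10, 7).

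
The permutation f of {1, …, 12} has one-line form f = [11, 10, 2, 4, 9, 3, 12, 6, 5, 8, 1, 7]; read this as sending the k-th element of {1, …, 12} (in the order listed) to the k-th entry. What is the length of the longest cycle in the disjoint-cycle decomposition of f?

Decomposing into disjoint cycles gives (1, 11)(2, 10, 8, 6, 3)(5, 9)(7, 12); the longest has length 5.

5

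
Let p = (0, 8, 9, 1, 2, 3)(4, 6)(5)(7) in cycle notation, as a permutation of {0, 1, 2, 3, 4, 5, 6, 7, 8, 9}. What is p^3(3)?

3 lies in the 6-cycle (0, 8, 9, 1, 2, 3).
Stepping 3 places around the cycle: 3 → 0 → 8 → 9.

9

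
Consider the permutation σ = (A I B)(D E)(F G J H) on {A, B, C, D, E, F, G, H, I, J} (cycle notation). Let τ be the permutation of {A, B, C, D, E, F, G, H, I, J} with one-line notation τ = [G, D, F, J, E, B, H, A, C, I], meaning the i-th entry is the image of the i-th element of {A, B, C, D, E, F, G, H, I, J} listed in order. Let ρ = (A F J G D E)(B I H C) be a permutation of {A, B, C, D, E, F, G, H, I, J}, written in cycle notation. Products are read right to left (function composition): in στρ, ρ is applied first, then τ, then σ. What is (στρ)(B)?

Apply the permutations in order: ρ(B) = I, then τ(I) = C, then σ(C) = C. So (στρ)(B) = C.

C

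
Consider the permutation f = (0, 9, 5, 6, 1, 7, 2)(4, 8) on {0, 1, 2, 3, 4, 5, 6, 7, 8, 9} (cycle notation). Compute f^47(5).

0

5 lies in the 7-cycle (0, 9, 5, 6, 1, 7, 2).
Since the cycle has length 7, f^47 acts on it the same as f^5 (47 mod 7 = 5).
Stepping 5 places around the cycle: 5 → 6 → 1 → 7 → 2 → 0.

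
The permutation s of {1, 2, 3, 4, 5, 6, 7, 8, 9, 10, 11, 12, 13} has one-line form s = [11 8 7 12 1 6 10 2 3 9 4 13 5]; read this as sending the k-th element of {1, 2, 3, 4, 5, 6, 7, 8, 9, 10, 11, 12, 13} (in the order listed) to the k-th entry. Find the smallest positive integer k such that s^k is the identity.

12

Writing s as disjoint cycles, the cycle lengths are 6, 4, 2, 1.
The order of s is the least common multiple of its cycle lengths: lcm(6, 4, 2) = 12.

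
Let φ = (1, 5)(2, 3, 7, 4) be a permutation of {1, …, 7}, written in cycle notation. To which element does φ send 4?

In the cycle (2, 3, 7, 4), 4 is followed by 2, so φ(4) = 2.

2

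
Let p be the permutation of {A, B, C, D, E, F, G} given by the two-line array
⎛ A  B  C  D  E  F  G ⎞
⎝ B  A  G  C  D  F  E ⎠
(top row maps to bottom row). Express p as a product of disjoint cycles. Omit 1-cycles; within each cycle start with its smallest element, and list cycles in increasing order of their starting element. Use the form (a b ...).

(A B)(C G E D)

From A: A → B → A, closing the cycle (A B).
Repeating from the next unused element and collecting all non-trivial cycles gives (A B)(C G E D).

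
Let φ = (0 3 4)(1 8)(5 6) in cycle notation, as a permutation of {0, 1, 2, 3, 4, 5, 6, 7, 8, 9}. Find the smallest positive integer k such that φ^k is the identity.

The cycle type of φ is (3, 2, 2, 1, 1, 1).
The order of φ is the least common multiple of its cycle lengths: lcm(3, 2, 2) = 6.

6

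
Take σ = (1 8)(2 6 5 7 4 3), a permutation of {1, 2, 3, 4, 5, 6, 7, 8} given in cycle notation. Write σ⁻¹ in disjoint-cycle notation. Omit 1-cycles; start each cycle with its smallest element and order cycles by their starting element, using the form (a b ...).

(1 8)(2 3 4 7 5 6)

The inverse reverses each cycle.
Reversing each cycle of σ and rotating so the smallest element leads gives (1 8)(2 3 4 7 5 6).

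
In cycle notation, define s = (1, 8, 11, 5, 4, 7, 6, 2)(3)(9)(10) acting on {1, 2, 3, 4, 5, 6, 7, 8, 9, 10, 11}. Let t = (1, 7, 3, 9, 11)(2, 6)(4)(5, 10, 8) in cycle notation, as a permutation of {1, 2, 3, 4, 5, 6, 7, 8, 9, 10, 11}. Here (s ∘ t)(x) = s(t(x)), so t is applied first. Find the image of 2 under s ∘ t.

First apply t: t(2) = 6, then s(6) = 2. Thus (s ∘ t)(2) = 2.

2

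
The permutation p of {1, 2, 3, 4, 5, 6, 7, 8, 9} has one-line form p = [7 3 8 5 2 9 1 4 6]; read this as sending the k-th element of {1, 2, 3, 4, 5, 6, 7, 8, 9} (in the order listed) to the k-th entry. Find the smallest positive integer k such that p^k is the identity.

Writing p as disjoint cycles, the cycle lengths are 5, 2, 2.
Since disjoint cycles commute, ord(p) = lcm(5, 2, 2) = 10.

10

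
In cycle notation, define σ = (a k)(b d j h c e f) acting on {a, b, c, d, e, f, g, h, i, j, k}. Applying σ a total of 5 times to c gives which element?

c lies in the 7-cycle (b d j h c e f).
Stepping 5 places around the cycle: c → e → f → b → d → j.

j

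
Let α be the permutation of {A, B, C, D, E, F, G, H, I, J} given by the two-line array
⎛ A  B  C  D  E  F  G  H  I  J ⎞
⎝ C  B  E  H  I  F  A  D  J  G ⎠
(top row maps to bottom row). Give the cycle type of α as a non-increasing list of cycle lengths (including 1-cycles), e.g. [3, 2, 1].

The disjoint cycles are (A, C, E, I, J, G)(B)(D, H)(F), with lengths 6, 2, 1, 1 in non-increasing order.

[6, 2, 1, 1]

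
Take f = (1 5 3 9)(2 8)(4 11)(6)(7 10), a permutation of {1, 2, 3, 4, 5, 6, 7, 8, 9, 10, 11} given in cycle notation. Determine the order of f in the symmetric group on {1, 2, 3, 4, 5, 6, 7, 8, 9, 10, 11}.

4

The disjoint cycles have lengths 4, 2, 2, 2, 1.
The order is lcm(4, 2, 2, 2) = 4.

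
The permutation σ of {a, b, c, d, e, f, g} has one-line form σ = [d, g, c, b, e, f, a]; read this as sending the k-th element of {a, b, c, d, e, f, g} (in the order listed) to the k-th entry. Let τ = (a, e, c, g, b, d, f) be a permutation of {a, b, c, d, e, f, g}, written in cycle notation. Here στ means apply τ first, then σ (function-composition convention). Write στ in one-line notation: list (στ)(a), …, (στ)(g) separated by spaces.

(στ)(x) = σ(τ(x)). Computing each image: σ(τ(a)) = σ(e) = e, σ(τ(b)) = σ(d) = b, σ(τ(c)) = σ(g) = a, σ(τ(d)) = σ(f) = f, σ(τ(e)) = σ(c) = c, σ(τ(f)) = σ(a) = d, σ(τ(g)) = σ(b) = g.
Hence στ = [e b a f c d g].

e b a f c d g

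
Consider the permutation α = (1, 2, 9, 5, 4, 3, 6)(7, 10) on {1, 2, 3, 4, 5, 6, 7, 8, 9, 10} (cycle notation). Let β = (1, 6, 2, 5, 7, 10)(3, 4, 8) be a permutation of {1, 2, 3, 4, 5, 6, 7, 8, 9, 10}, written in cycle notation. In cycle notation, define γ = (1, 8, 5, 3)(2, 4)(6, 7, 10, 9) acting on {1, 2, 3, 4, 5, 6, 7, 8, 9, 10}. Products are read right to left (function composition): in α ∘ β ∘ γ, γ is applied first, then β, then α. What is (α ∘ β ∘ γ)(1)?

6

Apply the permutations in order: γ(1) = 8, then β(8) = 3, then α(3) = 6. So (α ∘ β ∘ γ)(1) = 6.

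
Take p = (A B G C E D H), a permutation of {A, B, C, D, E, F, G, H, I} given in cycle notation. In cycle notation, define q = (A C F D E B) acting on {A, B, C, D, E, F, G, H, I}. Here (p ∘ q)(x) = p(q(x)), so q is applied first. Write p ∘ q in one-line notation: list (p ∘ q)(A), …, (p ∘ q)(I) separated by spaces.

(p ∘ q)(x) = p(q(x)). Computing each image: p(q(A)) = p(C) = E, p(q(B)) = p(A) = B, p(q(C)) = p(F) = F, p(q(D)) = p(E) = D, p(q(E)) = p(B) = G, p(q(F)) = p(D) = H, p(q(G)) = p(G) = C, p(q(H)) = p(H) = A, p(q(I)) = p(I) = I.
Hence p ∘ q = [E B F D G H C A I].

E B F D G H C A I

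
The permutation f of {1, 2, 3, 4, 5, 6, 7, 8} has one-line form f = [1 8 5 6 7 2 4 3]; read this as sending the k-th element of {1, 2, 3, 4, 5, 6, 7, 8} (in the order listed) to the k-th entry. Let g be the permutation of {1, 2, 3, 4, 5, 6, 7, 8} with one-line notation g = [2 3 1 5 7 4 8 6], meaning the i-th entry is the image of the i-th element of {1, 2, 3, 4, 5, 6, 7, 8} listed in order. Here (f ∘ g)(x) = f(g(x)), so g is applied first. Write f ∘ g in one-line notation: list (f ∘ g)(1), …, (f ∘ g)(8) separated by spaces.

8 5 1 7 4 6 3 2

For each element, apply g then f: 1 → 2 → 8; 2 → 3 → 5; 3 → 1 → 1; 4 → 5 → 7; 5 → 7 → 4; 6 → 4 → 6; 7 → 8 → 3; 8 → 6 → 2.
Collecting the images, f ∘ g = [8 5 1 7 4 6 3 2].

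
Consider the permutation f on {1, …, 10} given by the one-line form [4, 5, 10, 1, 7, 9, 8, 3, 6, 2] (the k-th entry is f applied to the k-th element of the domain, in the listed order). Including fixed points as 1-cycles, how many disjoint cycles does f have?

3

The cycle decomposition is (1 4)(2 5 7 8 3 10)(6 9), which has 3 cycles (counting 1-cycles).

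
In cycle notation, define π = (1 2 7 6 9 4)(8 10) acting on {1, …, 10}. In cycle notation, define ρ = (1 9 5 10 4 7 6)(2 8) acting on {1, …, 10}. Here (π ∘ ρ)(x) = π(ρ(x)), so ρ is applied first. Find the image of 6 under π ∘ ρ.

2

First apply ρ: ρ(6) = 1, then π(1) = 2. Thus (π ∘ ρ)(6) = 2.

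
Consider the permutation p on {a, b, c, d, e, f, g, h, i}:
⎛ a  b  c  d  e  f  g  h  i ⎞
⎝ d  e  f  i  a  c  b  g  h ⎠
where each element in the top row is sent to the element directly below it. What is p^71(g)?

Tracing g → b → … returns to g after 7 steps, so g lies in a 7-cycle (a d i h g b e).
On a 7-cycle, p^7 is the identity, so p^71 = p^1 there (71 ≡ 1 mod 7).
Stepping 1 place around the cycle: g → b.

b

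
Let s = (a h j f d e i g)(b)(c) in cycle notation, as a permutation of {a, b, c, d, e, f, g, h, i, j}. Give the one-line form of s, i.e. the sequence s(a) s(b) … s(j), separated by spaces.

h b c e i d a j g f

Reading each image from the cycles: a→h, b→b, c→c, d→e, e→i, f→d, g→a, h→j, i→g, j→f.
So the one-line form is h b c e i d a j g f.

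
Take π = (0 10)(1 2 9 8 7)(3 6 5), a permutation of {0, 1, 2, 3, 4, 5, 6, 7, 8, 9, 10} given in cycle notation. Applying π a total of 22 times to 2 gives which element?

2 lies in the 5-cycle (1 2 9 8 7).
Since the cycle has length 5, π^22 acts on it the same as π^2 (22 mod 5 = 2).
Stepping 2 places around the cycle: 2 → 9 → 8.

8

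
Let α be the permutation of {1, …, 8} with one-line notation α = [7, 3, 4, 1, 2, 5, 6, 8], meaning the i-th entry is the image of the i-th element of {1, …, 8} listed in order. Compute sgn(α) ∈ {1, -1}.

In disjoint-cycle form the cycle lengths are 7, 1.
A cycle is odd iff its length is even; α has 0 even-length cycles, so sgn(α) = (−1)^0 and α is even.

1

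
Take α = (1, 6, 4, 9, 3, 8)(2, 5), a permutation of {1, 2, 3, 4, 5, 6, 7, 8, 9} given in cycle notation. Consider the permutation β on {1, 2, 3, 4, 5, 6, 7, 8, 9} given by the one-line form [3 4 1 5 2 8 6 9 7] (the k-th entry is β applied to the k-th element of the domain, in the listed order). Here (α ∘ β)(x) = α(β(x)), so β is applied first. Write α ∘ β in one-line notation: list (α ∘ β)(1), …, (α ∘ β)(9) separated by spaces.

(α ∘ β)(x) = α(β(x)). Computing each image: α(β(1)) = α(3) = 8, α(β(2)) = α(4) = 9, α(β(3)) = α(1) = 6, α(β(4)) = α(5) = 2, α(β(5)) = α(2) = 5, α(β(6)) = α(8) = 1, α(β(7)) = α(6) = 4, α(β(8)) = α(9) = 3, α(β(9)) = α(7) = 7.
Hence α ∘ β = [8 9 6 2 5 1 4 3 7].

8 9 6 2 5 1 4 3 7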